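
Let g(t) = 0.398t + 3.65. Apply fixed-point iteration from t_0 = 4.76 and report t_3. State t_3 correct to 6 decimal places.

5.980968

t_1 = g(4.760000) = 5.544480
t_2 = g(5.544480) = 5.856703
t_3 = g(5.856703) = 5.980968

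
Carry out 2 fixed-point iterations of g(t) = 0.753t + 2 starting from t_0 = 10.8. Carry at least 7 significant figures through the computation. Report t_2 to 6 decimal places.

9.629697

t_1 = g(10.800000) = 10.132400
t_2 = g(10.132400) = 9.629697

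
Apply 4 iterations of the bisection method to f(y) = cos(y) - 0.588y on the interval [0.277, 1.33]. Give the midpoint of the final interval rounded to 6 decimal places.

f(0.277000) = 0.799004, f(1.330000) = -0.543564 (opposite signs)
step 1: m = 0.803500, f(m) = 0.221734 > 0 → root in [0.803500, 1.330000]
step 2: m = 1.066750, f(m) = -0.144276 < 0 → root in [0.803500, 1.066750]
step 3: m = 0.935125, f(m) = 0.043864 > 0 → root in [0.935125, 1.066750]
step 4: m = 1.000938, f(m) = -0.049038 < 0 → root in [0.935125, 1.000938]
Midpoint of [0.935125, 1.000938] = 0.968031

0.968031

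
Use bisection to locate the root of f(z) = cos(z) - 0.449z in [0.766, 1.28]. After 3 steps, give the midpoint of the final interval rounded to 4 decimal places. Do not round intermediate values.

f(0.766000) = 0.376755, f(1.280000) = -0.288005 (opposite signs)
step 1: m = 1.023000, f(m) = 0.061480 > 0 → root in [1.023000, 1.280000]
step 2: m = 1.151500, f(m) = -0.109906 < 0 → root in [1.023000, 1.151500]
step 3: m = 1.087250, f(m) = -0.023253 < 0 → root in [1.023000, 1.087250]
Midpoint of [1.023000, 1.087250] = 1.055125

1.0551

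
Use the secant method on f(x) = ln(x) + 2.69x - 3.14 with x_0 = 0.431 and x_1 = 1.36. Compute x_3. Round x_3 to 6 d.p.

1.123274

f(x_0) = -2.822257, f(x_1) = 0.825885
x_2 = 1.360000 - (0.825885)·(1.360000 - 0.431000)/(0.825885 - (-2.822257)) = 1.149688; f(x_2) = 0.092152
x_3 = 1.149688 - (0.092152)·(1.149688 - 1.360000)/(0.092152 - (0.825885)) = 1.123274; f(x_3) = -0.002144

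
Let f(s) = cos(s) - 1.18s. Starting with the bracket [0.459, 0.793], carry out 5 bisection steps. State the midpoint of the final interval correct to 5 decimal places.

0.66253

f(0.459000) = 0.354876, f(0.793000) = -0.234029 (opposite signs)
step 1: m = 0.626000, f(m) = 0.071698 > 0 → root in [0.626000, 0.793000]
step 2: m = 0.709500, f(m) = -0.078522 < 0 → root in [0.626000, 0.709500]
step 3: m = 0.667750, f(m) = -0.002728 < 0 → root in [0.626000, 0.667750]
step 4: m = 0.646875, f(m) = 0.034659 > 0 → root in [0.646875, 0.667750]
step 5: m = 0.657313, f(m) = 0.016008 > 0 → root in [0.657313, 0.667750]
Midpoint of [0.657313, 0.667750] = 0.662531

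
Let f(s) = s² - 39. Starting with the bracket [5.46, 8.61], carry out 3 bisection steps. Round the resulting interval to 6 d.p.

[5.853750, 6.247500]

f(5.460000) = -9.188400, f(8.610000) = 35.132100 (opposite signs)
step 1: m = 7.035000, f(m) = 10.491225 > 0 → root in [5.460000, 7.035000]
step 2: m = 6.247500, f(m) = 0.031256 > 0 → root in [5.460000, 6.247500]
step 3: m = 5.853750, f(m) = -4.733611 < 0 → root in [5.853750, 6.247500]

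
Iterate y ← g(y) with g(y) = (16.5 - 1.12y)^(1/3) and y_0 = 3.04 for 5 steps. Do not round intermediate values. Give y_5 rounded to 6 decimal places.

y_1 = g(3.040000) = 2.357060
y_2 = g(2.357060) = 2.402087
y_3 = g(2.402087) = 2.399170
y_4 = g(2.399170) = 2.399359
y_5 = g(2.399359) = 2.399347

2.399347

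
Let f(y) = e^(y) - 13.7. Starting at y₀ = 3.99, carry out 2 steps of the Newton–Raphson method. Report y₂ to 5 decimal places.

2.77815

f'(y) = e^(y)
y_0 = 3.990000: f = 40.354889, f' = 54.054889 → y_1 = 3.990000 - (40.354889)/(54.054889) = 3.243446
y_1 = 3.243446: f = 11.921865, f' = 25.621865 → y_2 = 3.243446 - (11.921865)/(25.621865) = 2.778146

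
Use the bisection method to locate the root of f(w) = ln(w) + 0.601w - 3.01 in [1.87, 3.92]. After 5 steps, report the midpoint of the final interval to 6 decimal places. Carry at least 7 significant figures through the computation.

f(1.870000) = -1.260192, f(3.920000) = 0.712012 (opposite signs)
step 1: m = 2.895000, f(m) = -0.207120 < 0 → root in [2.895000, 3.920000]
step 2: m = 3.407500, f(m) = 0.263886 > 0 → root in [2.895000, 3.407500]
step 3: m = 3.151250, f(m) = 0.031700 > 0 → root in [2.895000, 3.151250]
step 4: m = 3.023125, f(m) = -0.086811 < 0 → root in [3.023125, 3.151250]
step 5: m = 3.087188, f(m) = -0.027340 < 0 → root in [3.087188, 3.151250]
Midpoint of [3.087188, 3.151250] = 3.119219

3.119219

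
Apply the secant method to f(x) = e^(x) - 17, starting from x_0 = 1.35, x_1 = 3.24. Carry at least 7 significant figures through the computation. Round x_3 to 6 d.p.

f(x_0) = -13.142574, f(x_1) = 8.533722
x_2 = 3.240000 - (8.533722)·(3.240000 - 1.350000)/(8.533722 - (-13.142574)) = 2.495928; f(x_2) = -4.867017
x_3 = 2.495928 - (-4.867017)·(2.495928 - 3.240000)/(-4.867017 - (8.533722)) = 2.766167; f(x_3) = -1.102412

2.766167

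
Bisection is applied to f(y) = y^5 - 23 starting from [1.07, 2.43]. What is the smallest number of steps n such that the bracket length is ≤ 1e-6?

Initial width b − a = 2.43 − 1.07 = 1.360000.
After n steps the width is (b−a)/2^n; need (b−a)/2^n ≤ 1e-6.
So n ≥ log₂(1.360000/1e-6) = log₂(1360000.0000) ≈ 20.3752.
Hence n = 21.

21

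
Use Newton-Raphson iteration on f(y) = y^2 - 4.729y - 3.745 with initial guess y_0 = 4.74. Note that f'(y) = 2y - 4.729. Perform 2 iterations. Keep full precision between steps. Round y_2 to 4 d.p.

y_0 = 4.740000: f = -3.692860, f' = 4.751000 → y_1 = 4.740000 - (-3.692860)/(4.751000) = 5.517281
y_1 = 5.517281: f = 0.604165, f' = 6.305561 → y_2 = 5.517281 - (0.604165)/(6.305561) = 5.421466

5.4215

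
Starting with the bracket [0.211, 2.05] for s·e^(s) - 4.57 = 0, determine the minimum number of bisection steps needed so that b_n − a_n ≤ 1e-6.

21

Initial width b − a = 2.05 − 0.211 = 1.839000.
After n steps the width is (b−a)/2^n; need (b−a)/2^n ≤ 1e-6.
So n ≥ log₂(1.839000/1e-6) = log₂(1839000.0000) ≈ 20.8105.
Hence n = 21.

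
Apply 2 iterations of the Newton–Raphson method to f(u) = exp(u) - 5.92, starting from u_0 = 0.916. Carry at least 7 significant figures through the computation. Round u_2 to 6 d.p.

f'(u) = exp(u)
u_0 = 0.916000: f = -3.420727, f' = 2.499273 → u_1 = 0.916000 - (-3.420727)/(2.499273) = 2.284689
u_1 = 2.284689: f = 3.902627, f' = 9.822627 → u_2 = 2.284689 - (3.902627)/(9.822627) = 1.887379

1.887379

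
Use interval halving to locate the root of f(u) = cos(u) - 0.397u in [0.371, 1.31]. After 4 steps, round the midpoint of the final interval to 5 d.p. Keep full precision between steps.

1.10459

f(0.371000) = 0.784678, f(1.310000) = -0.262220 (opposite signs)
step 1: m = 0.840500, f(m) = 0.333412 > 0 → root in [0.840500, 1.310000]
step 2: m = 1.075250, f(m) = 0.048638 > 0 → root in [1.075250, 1.310000]
step 3: m = 1.192625, f(m) = -0.104250 < 0 → root in [1.075250, 1.192625]
step 4: m = 1.133938, f(m) = -0.027078 < 0 → root in [1.075250, 1.133938]
Midpoint of [1.075250, 1.133938] = 1.104594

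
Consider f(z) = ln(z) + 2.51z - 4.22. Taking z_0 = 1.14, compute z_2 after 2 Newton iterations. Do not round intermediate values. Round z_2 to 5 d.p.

1.51560

f'(z) = 1/z + 2.51
z_0 = 1.140000: f = -1.227572, f' = 3.387193 → z_1 = 1.140000 - (-1.227572)/(3.387193) = 1.502416
z_1 = 1.502416: f = -0.041862, f' = 3.175595 → z_2 = 1.502416 - (-0.041862)/(3.175595) = 1.515598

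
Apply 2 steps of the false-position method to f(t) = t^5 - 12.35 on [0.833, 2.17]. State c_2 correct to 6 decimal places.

1.389820

f(0.833000) = -11.948926, f(2.170000) = 35.767014
step 1: c = 1.167809, f(c) = -10.178006 < 0 → new bracket [1.167809, 2.170000]
step 2: c = 1.389820, f(c) = -7.164476 < 0 → new bracket [1.389820, 2.170000]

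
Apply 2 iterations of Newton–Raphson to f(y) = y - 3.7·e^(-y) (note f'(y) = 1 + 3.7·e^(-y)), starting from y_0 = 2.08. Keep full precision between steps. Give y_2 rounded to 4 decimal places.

1.1504

y_0 = 2.080000: f = 1.617758, f' = 1.462242 → y_1 = 2.080000 - (1.617758)/(1.462242) = 0.973645
y_1 = 0.973645: f = -0.423859, f' = 2.397504 → y_2 = 0.973645 - (-0.423859)/(2.397504) = 1.150437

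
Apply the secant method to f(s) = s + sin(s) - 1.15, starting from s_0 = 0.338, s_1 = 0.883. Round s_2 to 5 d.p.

f(s_0) = -0.480399, f(s_1) = 0.505647
s_2 = 0.883000 - (0.505647)·(0.883000 - 0.338000)/(0.505647 - (-0.480399)) = 0.603523; f(s_2) = 0.021069

0.60352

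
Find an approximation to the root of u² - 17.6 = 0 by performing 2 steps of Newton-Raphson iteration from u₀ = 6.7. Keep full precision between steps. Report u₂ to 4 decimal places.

4.2187

f'(u) = 2u
u_0 = 6.700000: f = 27.290000, f' = 13.400000 → u_1 = 6.700000 - (27.290000)/(13.400000) = 4.663433
u_1 = 4.663433: f = 4.147606, f' = 9.326866 → u_2 = 4.663433 - (4.147606)/(9.326866) = 4.218738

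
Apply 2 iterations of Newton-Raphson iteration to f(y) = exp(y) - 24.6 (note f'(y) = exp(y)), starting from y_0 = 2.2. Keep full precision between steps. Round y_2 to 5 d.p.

y_0 = 2.200000: f = -15.574987, f' = 9.025013 → y_1 = 2.200000 - (-15.574987)/(9.025013) = 3.925758
y_1 = 3.925758: f = 26.091472, f' = 50.691472 → y_2 = 3.925758 - (26.091472)/(50.691472) = 3.411046

3.41105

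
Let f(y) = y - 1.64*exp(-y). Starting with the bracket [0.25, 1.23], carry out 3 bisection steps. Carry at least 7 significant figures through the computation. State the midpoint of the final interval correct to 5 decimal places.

f(0.250000) = -1.027233, f(1.230000) = 0.750640 (opposite signs)
step 1: m = 0.740000, f(m) = -0.042467 < 0 → root in [0.740000, 1.230000]
step 2: m = 0.985000, f(m) = 0.372560 > 0 → root in [0.740000, 0.985000]
step 3: m = 0.862500, f(m) = 0.170247 > 0 → root in [0.740000, 0.862500]
Midpoint of [0.740000, 0.862500] = 0.801250

0.80125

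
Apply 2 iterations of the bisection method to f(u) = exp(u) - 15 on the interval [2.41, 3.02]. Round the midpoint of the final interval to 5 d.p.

2.63875

f(2.410000) = -3.866039, f(3.020000) = 5.491292 (opposite signs)
step 1: m = 2.715000, f(m) = 0.104610 > 0 → root in [2.410000, 2.715000]
step 2: m = 2.562500, f(m) = -2.031803 < 0 → root in [2.562500, 2.715000]
Midpoint of [2.562500, 2.715000] = 2.638750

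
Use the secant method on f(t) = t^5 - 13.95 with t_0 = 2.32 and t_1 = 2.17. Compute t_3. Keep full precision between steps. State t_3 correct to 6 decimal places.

1.775595

Secant update: t_(k+1) = t_k − f(t_k)·(t_k − t_(k-1))/(f(t_k) − f(t_(k-1))).
f(t_0) = 53.260933, f(t_1) = 34.167014
t_2 = 2.170000 - (34.167014)·(2.170000 - 2.320000)/(34.167014 - (53.260933)) = 1.901587; f(t_2) = 10.914586
t_3 = 1.901587 - (10.914586)·(1.901587 - 2.170000)/(10.914586 - (34.167014)) = 1.775595; f(t_3) = 3.699000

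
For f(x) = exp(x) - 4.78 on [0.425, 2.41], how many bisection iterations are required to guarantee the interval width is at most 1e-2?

8

Initial width b − a = 2.41 − 0.425 = 1.985000.
After n steps the width is (b−a)/2^n; need (b−a)/2^n ≤ 1e-2.
So n ≥ log₂(1.985000/1e-2) = log₂(198.5000) ≈ 7.6330.
Hence n = 8.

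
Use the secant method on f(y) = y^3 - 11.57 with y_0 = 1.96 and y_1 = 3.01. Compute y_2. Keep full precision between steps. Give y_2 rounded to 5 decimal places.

2.17490

f(y_0) = -4.040464, f(y_1) = 15.700901
y_2 = 3.010000 - (15.700901)·(3.010000 - 1.960000)/(15.700901 - (-4.040464)) = 2.174903; f(y_2) = -1.282261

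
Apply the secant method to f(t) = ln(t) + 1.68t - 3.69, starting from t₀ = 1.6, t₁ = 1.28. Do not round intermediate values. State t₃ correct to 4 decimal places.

Secant update: t_(k+1) = t_k − f(t_k)·(t_k − t_(k-1))/(f(t_k) − f(t_(k-1))).
f(t_0) = -0.531996, f(t_1) = -1.292740
t_2 = 1.280000 - (-1.292740)·(1.280000 - 1.600000)/(-1.292740 - (-0.531996)) = 1.823780; f(t_2) = -0.025139
t_3 = 1.823780 - (-0.025139)·(1.823780 - 1.280000)/(-0.025139 - (-1.292740)) = 1.834564; f(t_3) = -0.001126

1.8346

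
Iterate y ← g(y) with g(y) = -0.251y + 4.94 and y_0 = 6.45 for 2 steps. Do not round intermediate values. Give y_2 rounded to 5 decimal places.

y_1 = g(6.450000) = 3.321050
y_2 = g(3.321050) = 4.106416

4.10642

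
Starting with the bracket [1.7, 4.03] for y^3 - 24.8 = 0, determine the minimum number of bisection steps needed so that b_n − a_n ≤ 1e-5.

18

Initial width b − a = 4.03 − 1.7 = 2.330000.
After n steps the width is (b−a)/2^n; need (b−a)/2^n ≤ 1e-5.
So n ≥ log₂(2.330000/1e-5) = log₂(233000.0000) ≈ 17.8300.
Hence n = 18.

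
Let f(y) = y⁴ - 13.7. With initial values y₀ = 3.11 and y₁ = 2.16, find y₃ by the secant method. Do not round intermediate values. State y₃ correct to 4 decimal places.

Secant update: y_(k+1) = y_k − f(y_k)·(y_k − y_(k-1))/(f(y_k) − f(y_(k-1))).
f(y_0) = 79.849518, f(y_1) = 8.067823
y_2 = 2.160000 - (8.067823)·(2.160000 - 3.110000)/(8.067823 - (79.849518)) = 2.053226; f(y_2) = 4.072432
y_3 = 2.053226 - (4.072432)·(2.053226 - 2.160000)/(4.072432 - (8.067823)) = 1.944393; f(y_3) = 0.593414

1.9444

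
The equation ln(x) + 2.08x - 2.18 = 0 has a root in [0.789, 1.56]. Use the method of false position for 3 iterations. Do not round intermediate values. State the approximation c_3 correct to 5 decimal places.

1.03267

f(0.789000) = -0.775869, f(1.560000) = 1.509486
step 1: c = 1.050751, f(c) = 0.055069 > 0 → new bracket [0.789000, 1.050751]
step 2: c = 1.033404, f(c) = 0.002340 > 0 → new bracket [0.789000, 1.033404]
step 3: c = 1.032670, f(c) = 0.000100 > 0 → new bracket [0.789000, 1.032670]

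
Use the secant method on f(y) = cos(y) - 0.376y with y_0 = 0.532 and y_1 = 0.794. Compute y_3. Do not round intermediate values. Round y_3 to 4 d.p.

Secant update: y_(k+1) = y_k − f(y_k)·(y_k − y_(k-1))/(f(y_k) − f(y_(k-1))).
f(y_0) = 0.661762, f(y_1) = 0.402454
y_2 = 0.794000 - (0.402454)·(0.794000 - 0.532000)/(0.402454 - (0.661762)) = 1.200632; f(y_2) = -0.089669
y_3 = 1.200632 - (-0.089669)·(1.200632 - 0.794000)/(-0.089669 - (0.402454)) = 1.126540; f(y_3) = 0.006207

1.1265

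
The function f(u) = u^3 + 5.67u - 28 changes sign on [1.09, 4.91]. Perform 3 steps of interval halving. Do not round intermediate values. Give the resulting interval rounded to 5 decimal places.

[2.04500, 2.52250]

f(1.090000) = -20.524671, f(4.910000) = 118.210471 (opposite signs)
step 1: m = 3.000000, f(m) = 16.010000 > 0 → root in [1.090000, 3.000000]
step 2: m = 2.045000, f(m) = -7.852609 < 0 → root in [2.045000, 3.000000]
step 3: m = 2.522500, f(m) = 2.353258 > 0 → root in [2.045000, 2.522500]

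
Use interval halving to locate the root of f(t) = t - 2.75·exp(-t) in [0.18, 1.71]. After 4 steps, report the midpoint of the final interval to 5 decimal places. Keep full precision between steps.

f(0.180000) = -2.116993, f(1.710000) = 1.212619 (opposite signs)
step 1: m = 0.945000, f(m) = -0.123869 < 0 → root in [0.945000, 1.710000]
step 2: m = 1.327500, f(m) = 0.598367 > 0 → root in [0.945000, 1.327500]
step 3: m = 1.136250, f(m) = 0.253443 > 0 → root in [0.945000, 1.136250]
step 4: m = 1.040625, f(m) = 0.069232 > 0 → root in [0.945000, 1.040625]
Midpoint of [0.945000, 1.040625] = 0.992812

0.99281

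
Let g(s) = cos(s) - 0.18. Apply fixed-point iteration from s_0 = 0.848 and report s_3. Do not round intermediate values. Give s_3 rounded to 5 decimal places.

s_1 = g(0.848000) = 0.481484
s_2 = g(0.481484) = 0.706308
s_3 = g(0.706308) = 0.580763

0.58076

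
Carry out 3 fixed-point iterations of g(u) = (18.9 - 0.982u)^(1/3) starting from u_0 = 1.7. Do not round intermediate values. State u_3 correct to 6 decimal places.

u_1 = g(1.700000) = 2.582856
u_2 = g(2.582856) = 2.538789
u_3 = g(2.538789) = 2.541025

2.541025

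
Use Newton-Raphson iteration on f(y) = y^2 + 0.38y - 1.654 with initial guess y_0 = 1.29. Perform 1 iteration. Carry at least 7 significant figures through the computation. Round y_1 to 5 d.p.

f'(y) = 2y + 0.38
y_0 = 1.290000: f = 0.500300, f' = 2.960000 → y_1 = 1.290000 - (0.500300)/(2.960000) = 1.120980

1.12098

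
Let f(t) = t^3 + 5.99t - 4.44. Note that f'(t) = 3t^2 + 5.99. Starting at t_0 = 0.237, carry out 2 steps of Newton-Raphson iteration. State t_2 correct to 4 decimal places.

0.6875

Newton update: t ← t − f(t)/f'(t).
t_0 = 0.237000: f = -3.007058, f' = 6.158507 → t_1 = 0.237000 - (-3.007058)/(6.158507) = 0.725277
t_1 = 0.725277: f = 0.285925, f' = 7.568081 → t_2 = 0.725277 - (0.285925)/(7.568081) = 0.687497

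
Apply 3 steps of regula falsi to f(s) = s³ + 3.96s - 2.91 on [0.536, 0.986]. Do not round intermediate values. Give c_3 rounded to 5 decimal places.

f(0.536000) = -0.633449, f(0.986000) = 1.953145
step 1: c = 0.646204, f(c) = -0.081192 < 0 → new bracket [0.646204, 0.986000]
step 2: c = 0.659765, f(c) = -0.010140 < 0 → new bracket [0.659765, 0.986000]
step 3: c = 0.661450, f(c) = -0.001262 < 0 → new bracket [0.661450, 0.986000]

0.66145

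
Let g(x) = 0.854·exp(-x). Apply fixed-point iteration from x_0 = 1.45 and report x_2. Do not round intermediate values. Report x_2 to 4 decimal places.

0.6990

x_1 = g(1.450000) = 0.200323
x_2 = g(0.200323) = 0.698970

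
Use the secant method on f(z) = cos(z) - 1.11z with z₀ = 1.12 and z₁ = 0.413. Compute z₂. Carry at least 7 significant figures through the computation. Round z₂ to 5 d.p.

f(z_0) = -0.807518, f(z_1) = 0.457491
z_2 = 0.413000 - (0.457491)·(0.413000 - 1.120000)/(0.457491 - (-0.807518)) = 0.668687; f(z_2) = 0.042394

0.66869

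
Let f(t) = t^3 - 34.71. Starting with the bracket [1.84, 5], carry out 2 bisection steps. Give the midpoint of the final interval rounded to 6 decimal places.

3.025000

f(1.840000) = -28.480496, f(5.000000) = 90.290000 (opposite signs)
step 1: m = 3.420000, f(m) = 5.291688 > 0 → root in [1.840000, 3.420000]
step 2: m = 2.630000, f(m) = -16.518553 < 0 → root in [2.630000, 3.420000]
Midpoint of [2.630000, 3.420000] = 3.025000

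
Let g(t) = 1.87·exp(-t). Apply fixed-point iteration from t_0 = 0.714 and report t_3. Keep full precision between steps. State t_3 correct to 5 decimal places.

0.88471

t_1 = g(0.714000) = 0.915704
t_2 = g(0.915704) = 0.748439
t_3 = g(0.748439) = 0.884706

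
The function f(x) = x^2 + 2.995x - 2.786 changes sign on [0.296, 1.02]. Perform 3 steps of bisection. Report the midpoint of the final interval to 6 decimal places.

f(0.296000) = -1.811864, f(1.020000) = 1.309300 (opposite signs)
step 1: m = 0.658000, f(m) = -0.382326 < 0 → root in [0.658000, 1.020000]
step 2: m = 0.839000, f(m) = 0.430726 > 0 → root in [0.658000, 0.839000]
step 3: m = 0.748500, f(m) = 0.016010 > 0 → root in [0.658000, 0.748500]
Midpoint of [0.658000, 0.748500] = 0.703250

0.703250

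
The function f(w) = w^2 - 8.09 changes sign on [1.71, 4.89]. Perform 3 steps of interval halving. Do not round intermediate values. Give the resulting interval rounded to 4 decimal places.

[2.5050, 2.9025]

f(1.710000) = -5.165900, f(4.890000) = 15.822100 (opposite signs)
step 1: m = 3.300000, f(m) = 2.800000 > 0 → root in [1.710000, 3.300000]
step 2: m = 2.505000, f(m) = -1.814975 < 0 → root in [2.505000, 3.300000]
step 3: m = 2.902500, f(m) = 0.334506 > 0 → root in [2.505000, 2.902500]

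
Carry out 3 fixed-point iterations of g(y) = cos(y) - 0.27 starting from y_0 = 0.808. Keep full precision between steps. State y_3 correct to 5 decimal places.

y_1 = g(0.808000) = 0.420946
y_2 = g(0.420946) = 0.642703
y_3 = g(0.642703) = 0.530479

0.53048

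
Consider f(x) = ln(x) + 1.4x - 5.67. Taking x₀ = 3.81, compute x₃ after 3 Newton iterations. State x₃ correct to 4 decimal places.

3.2157

f'(x) = 1/x + 1.4
x_0 = 3.810000: f = 1.001629, f' = 1.662467 → x_1 = 3.810000 - (1.001629)/(1.662467) = 3.207504
x_1 = 3.207504: f = -0.014001, f' = 1.711769 → x_2 = 3.207504 - (-0.014001)/(1.711769) = 3.215683
x_2 = 3.215683: f = -0.000003, f' = 1.710976 → x_3 = 3.215683 - (-0.000003)/(1.710976) = 3.215685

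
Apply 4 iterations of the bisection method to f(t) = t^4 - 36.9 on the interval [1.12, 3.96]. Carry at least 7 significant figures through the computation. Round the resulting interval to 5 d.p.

[2.36250, 2.54000]

f(1.120000) = -35.326481, f(3.960000) = 209.012579 (opposite signs)
step 1: m = 2.540000, f(m) = 4.723143 > 0 → root in [1.120000, 2.540000]
step 2: m = 1.830000, f(m) = -25.684869 < 0 → root in [1.830000, 2.540000]
step 3: m = 2.185000, f(m) = -14.106776 < 0 → root in [2.185000, 2.540000]
step 4: m = 2.362500, f(m) = -5.747904 < 0 → root in [2.362500, 2.540000]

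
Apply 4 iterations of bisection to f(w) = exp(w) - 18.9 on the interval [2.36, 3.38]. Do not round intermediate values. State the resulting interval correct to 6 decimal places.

[2.933750, 2.997500]

f(2.360000) = -8.309049, f(3.380000) = 10.470771 (opposite signs)
step 1: m = 2.870000, f(m) = -1.262982 < 0 → root in [2.870000, 3.380000]
step 2: m = 3.125000, f(m) = 3.859895 > 0 → root in [2.870000, 3.125000]
step 3: m = 2.997500, f(m) = 1.135386 > 0 → root in [2.870000, 2.997500]
step 4: m = 2.933750, f(m) = -0.102009 < 0 → root in [2.933750, 2.997500]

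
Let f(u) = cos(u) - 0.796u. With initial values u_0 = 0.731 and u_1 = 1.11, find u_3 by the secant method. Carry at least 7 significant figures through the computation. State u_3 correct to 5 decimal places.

f(u_0) = 0.162631, f(u_1) = -0.438898
u_2 = 1.110000 - (-0.438898)·(1.110000 - 0.731000)/(-0.438898 - (0.162631)) = 0.833467; f(u_2) = 0.008873
u_3 = 0.833467 - (0.008873)·(0.833467 - 1.110000)/(0.008873 - (-0.438898)) = 0.838947; f(u_3) = 0.000445

0.83895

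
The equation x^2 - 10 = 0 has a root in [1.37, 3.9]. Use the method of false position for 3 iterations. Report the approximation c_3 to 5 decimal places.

f(1.370000) = -8.123100, f(3.900000) = 5.210000
step 1: c = 2.911385, f(c) = -1.523836 < 0 → new bracket [2.911385, 3.900000]
step 2: c = 3.135104, f(c) = -0.171122 < 0 → new bracket [3.135104, 3.900000]
step 3: c = 3.159428, f(c) = -0.018014 < 0 → new bracket [3.159428, 3.900000]

3.15943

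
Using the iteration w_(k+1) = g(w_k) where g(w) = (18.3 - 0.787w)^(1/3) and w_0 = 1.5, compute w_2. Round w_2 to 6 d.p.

2.534024

w_1 = g(1.500000) = 2.577292
w_2 = g(2.577292) = 2.534024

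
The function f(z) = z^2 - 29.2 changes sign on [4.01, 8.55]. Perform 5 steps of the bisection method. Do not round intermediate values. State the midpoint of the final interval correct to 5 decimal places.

f(4.010000) = -13.119900, f(8.550000) = 43.902500 (opposite signs)
step 1: m = 6.280000, f(m) = 10.238400 > 0 → root in [4.010000, 6.280000]
step 2: m = 5.145000, f(m) = -2.728975 < 0 → root in [5.145000, 6.280000]
step 3: m = 5.712500, f(m) = 3.432656 > 0 → root in [5.145000, 5.712500]
step 4: m = 5.428750, f(m) = 0.271327 > 0 → root in [5.145000, 5.428750]
step 5: m = 5.286875, f(m) = -1.248953 < 0 → root in [5.286875, 5.428750]
Midpoint of [5.286875, 5.428750] = 5.357812

5.35781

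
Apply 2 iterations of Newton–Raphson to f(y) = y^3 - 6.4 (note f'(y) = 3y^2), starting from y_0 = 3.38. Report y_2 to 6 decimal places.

1.985019

y_0 = 3.380000: f = 32.214472, f' = 34.273200 → y_1 = 3.380000 - (32.214472)/(34.273200) = 2.440068
y_1 = 2.440068: f = 8.128001, f' = 17.861798 → y_2 = 2.440068 - (8.128001)/(17.861798) = 1.985019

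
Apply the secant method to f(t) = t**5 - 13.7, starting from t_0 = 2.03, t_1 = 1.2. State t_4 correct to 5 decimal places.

f(t_0) = 20.773088, f(t_1) = -11.211680
t_2 = 1.200000 - (-11.211680)·(1.200000 - 2.030000)/(-11.211680 - (20.773088)) = 1.490941; f(t_2) = -6.332792
t_3 = 1.490941 - (-6.332792)·(1.490941 - 1.200000)/(-6.332792 - (-11.211680)) = 1.868583; f(t_3) = 9.080442
t_4 = 1.868583 - (9.080442)·(1.868583 - 1.490941)/(9.080442 - (-6.332792)) = 1.646102; f(t_4) = -1.613968

1.64610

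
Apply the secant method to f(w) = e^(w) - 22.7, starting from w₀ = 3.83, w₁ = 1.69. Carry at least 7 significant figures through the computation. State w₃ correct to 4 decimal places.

f(w_0) = 23.362538, f(w_1) = -17.280519
w_2 = 1.690000 - (-17.280519)·(1.690000 - 3.830000)/(-17.280519 - (23.362538)) = 2.599880; f(w_2) = -9.237875
w_3 = 2.599880 - (-9.237875)·(2.599880 - 1.690000)/(-9.237875 - (-17.280519)) = 3.644979; f(w_3) = 15.581977

3.6450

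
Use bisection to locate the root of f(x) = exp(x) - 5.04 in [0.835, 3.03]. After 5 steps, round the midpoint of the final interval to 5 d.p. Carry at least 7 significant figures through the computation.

f(0.835000) = -2.735186, f(3.030000) = 15.657233 (opposite signs)
step 1: m = 1.932500, f(m) = 1.866756 > 0 → root in [0.835000, 1.932500]
step 2: m = 1.383750, f(m) = -1.050165 < 0 → root in [1.383750, 1.932500]
step 3: m = 1.658125, f(m) = 0.209459 > 0 → root in [1.383750, 1.658125]
step 4: m = 1.520938, f(m) = -0.463486 < 0 → root in [1.520938, 1.658125]
step 5: m = 1.589531, f(m) = -0.138549 < 0 → root in [1.589531, 1.658125]
Midpoint of [1.589531, 1.658125] = 1.623828

1.62383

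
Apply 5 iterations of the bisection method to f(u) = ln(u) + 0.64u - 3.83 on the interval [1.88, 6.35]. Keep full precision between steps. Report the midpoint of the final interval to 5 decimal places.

f(1.880000) = -1.995528, f(6.350000) = 2.082455 (opposite signs)
step 1: m = 4.115000, f(m) = 0.218239 > 0 → root in [1.880000, 4.115000]
step 2: m = 2.997500, f(m) = -0.813821 < 0 → root in [2.997500, 4.115000]
step 3: m = 3.556250, f(m) = -0.285293 < 0 → root in [3.556250, 4.115000]
step 4: m = 3.835625, f(m) = -0.030868 < 0 → root in [3.835625, 4.115000]
step 5: m = 3.975313, f(m) = 0.094303 > 0 → root in [3.835625, 3.975313]
Midpoint of [3.835625, 3.975313] = 3.905469

3.90547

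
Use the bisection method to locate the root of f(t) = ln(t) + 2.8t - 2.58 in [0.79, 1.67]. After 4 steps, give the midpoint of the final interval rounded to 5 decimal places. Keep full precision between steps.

0.92750

f(0.790000) = -0.603722, f(1.670000) = 2.608824 (opposite signs)
step 1: m = 1.230000, f(m) = 1.071014 > 0 → root in [0.790000, 1.230000]
step 2: m = 1.010000, f(m) = 0.257950 > 0 → root in [0.790000, 1.010000]
step 3: m = 0.900000, f(m) = -0.165361 < 0 → root in [0.900000, 1.010000]
step 4: m = 0.955000, f(m) = 0.047956 > 0 → root in [0.900000, 0.955000]
Midpoint of [0.900000, 0.955000] = 0.927500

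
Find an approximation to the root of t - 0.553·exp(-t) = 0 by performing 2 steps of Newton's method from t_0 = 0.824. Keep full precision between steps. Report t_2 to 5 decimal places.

0.37861

f'(t) = 1 + 0.553·exp(-t)
t_0 = 0.824000: f = 0.581414, f' = 1.242586 → t_1 = 0.824000 - (0.581414)/(1.242586) = 0.356094
t_1 = 0.356094: f = -0.031231, f' = 1.387325 → t_2 = 0.356094 - (-0.031231)/(1.387325) = 0.378606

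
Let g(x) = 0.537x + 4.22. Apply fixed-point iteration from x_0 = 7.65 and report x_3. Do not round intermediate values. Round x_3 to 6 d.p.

x_1 = g(7.650000) = 8.328050
x_2 = g(8.328050) = 8.692163
x_3 = g(8.692163) = 8.887691

8.887691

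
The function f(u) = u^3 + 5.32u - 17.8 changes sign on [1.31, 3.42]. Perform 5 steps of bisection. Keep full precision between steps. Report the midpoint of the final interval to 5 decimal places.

f(1.310000) = -8.582709, f(3.420000) = 40.396088 (opposite signs)
step 1: m = 2.365000, f(m) = 8.009777 > 0 → root in [1.310000, 2.365000]
step 2: m = 1.837500, f(m) = -1.820354 < 0 → root in [1.837500, 2.365000]
step 3: m = 2.101250, f(m) = 2.656197 > 0 → root in [1.837500, 2.101250]
step 4: m = 1.969375, f(m) = 0.315174 > 0 → root in [1.837500, 1.969375]
step 5: m = 1.903438, f(m) = -0.777417 < 0 → root in [1.903438, 1.969375]
Midpoint of [1.903438, 1.969375] = 1.936406

1.93641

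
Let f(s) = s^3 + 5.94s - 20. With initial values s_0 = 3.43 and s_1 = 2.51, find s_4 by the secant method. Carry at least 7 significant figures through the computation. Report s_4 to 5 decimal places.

f(s_0) = 40.727807, f(s_1) = 10.722651
s_2 = 2.510000 - (10.722651)·(2.510000 - 3.430000)/(10.722651 - (40.727807)) = 2.181229; f(s_2) = 3.334255
s_3 = 2.181229 - (3.334255)·(2.181229 - 2.510000)/(3.334255 - (10.722651)) = 2.032860; f(s_3) = 0.476017
s_4 = 2.032860 - (0.476017)·(2.032860 - 2.181229)/(0.476017 - (3.334255)) = 2.008150; f(s_4) = 0.026611

2.00815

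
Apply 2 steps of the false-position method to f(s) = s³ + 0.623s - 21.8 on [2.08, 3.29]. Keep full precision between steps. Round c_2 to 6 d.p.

2.695184

f(2.080000) = -11.505248, f(3.290000) = 15.860959
step 1: c = 2.588706, f(c) = -2.839288 < 0 → new bracket [2.588706, 3.290000]
step 2: c = 2.695184, f(c) = -0.543028 < 0 → new bracket [2.695184, 3.290000]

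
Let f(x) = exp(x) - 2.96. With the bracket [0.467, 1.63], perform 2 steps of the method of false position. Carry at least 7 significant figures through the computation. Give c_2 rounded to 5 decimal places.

1.04318

False-position update: c = (a·f(b) − b·f(a))/(f(b) − f(a)); replace the endpoint whose sign matches f(c).
f(0.467000) = -1.364799, f(1.630000) = 2.143875
step 1: c = 0.919382, f(c) = -0.452260 < 0 → new bracket [0.919382, 1.630000]
step 2: c = 1.043175, f(c) = -0.121785 < 0 → new bracket [1.043175, 1.630000]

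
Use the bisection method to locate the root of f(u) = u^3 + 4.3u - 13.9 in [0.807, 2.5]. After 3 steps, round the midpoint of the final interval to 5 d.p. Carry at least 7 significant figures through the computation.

1.75931

f(0.807000) = -9.904342, f(2.500000) = 12.475000 (opposite signs)
step 1: m = 1.653500, f(m) = -2.269178 < 0 → root in [1.653500, 2.500000]
step 2: m = 2.076750, f(m) = 3.986820 > 0 → root in [1.653500, 2.076750]
step 3: m = 1.865125, f(m) = 0.608232 > 0 → root in [1.653500, 1.865125]
Midpoint of [1.653500, 1.865125] = 1.759313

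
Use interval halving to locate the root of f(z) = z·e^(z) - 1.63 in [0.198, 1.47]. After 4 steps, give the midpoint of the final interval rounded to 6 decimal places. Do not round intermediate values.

0.794250

f(0.198000) = -1.388645, f(1.470000) = 4.763376 (opposite signs)
step 1: m = 0.834000, f(m) = 0.290294 > 0 → root in [0.198000, 0.834000]
step 2: m = 0.516000, f(m) = -0.765539 < 0 → root in [0.516000, 0.834000]
step 3: m = 0.675000, f(m) = -0.304278 < 0 → root in [0.675000, 0.834000]
step 4: m = 0.754500, f(m) = -0.025520 < 0 → root in [0.754500, 0.834000]
Midpoint of [0.754500, 0.834000] = 0.794250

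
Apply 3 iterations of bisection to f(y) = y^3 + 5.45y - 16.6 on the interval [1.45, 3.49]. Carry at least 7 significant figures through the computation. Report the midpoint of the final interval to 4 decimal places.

f(1.450000) = -5.648875, f(3.490000) = 44.929049 (opposite signs)
step 1: m = 2.470000, f(m) = 11.930723 > 0 → root in [1.450000, 2.470000]
step 2: m = 1.960000, f(m) = 1.611536 > 0 → root in [1.450000, 1.960000]
step 3: m = 1.705000, f(m) = -2.351272 < 0 → root in [1.705000, 1.960000]
Midpoint of [1.705000, 1.960000] = 1.832500

1.8325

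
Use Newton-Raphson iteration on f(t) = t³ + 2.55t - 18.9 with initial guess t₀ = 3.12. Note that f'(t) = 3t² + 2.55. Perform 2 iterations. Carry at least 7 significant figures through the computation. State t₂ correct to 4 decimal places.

2.3553

Newton update: t ← t − f(t)/f'(t).
t_0 = 3.120000: f = 19.427328, f' = 31.753200 → t_1 = 3.120000 - (19.427328)/(31.753200) = 2.508177
t_1 = 2.508177: f = 3.274679, f' = 21.422860 → t_2 = 2.508177 - (3.274679)/(21.422860) = 2.355318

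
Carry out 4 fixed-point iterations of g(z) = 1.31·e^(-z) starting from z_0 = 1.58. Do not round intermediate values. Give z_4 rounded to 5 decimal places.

z_1 = g(1.580000) = 0.269827
z_2 = g(0.269827) = 1.000200
z_3 = g(1.000200) = 0.481826
z_4 = g(0.481826) = 0.809128

0.80913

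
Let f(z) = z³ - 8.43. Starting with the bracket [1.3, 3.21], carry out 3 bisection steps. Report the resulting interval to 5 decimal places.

f(1.300000) = -6.233000, f(3.210000) = 24.646161 (opposite signs)
step 1: m = 2.255000, f(m) = 3.036731 > 0 → root in [1.300000, 2.255000]
step 2: m = 1.777500, f(m) = -2.813978 < 0 → root in [1.777500, 2.255000]
step 3: m = 2.016250, f(m) = -0.233411 < 0 → root in [2.016250, 2.255000]

[2.01625, 2.25500]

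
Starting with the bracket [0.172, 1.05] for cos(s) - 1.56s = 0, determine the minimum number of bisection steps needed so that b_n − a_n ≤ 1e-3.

Initial width b − a = 1.05 − 0.172 = 0.878000.
After n steps the width is (b−a)/2^n; need (b−a)/2^n ≤ 1e-3.
So n ≥ log₂(0.878000/1e-3) = log₂(878.0000) ≈ 9.7781.
Hence n = 10.

10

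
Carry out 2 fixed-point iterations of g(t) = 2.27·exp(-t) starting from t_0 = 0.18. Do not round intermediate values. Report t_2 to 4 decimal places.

0.3409

t_1 = g(0.180000) = 1.896063
t_2 = g(1.896063) = 0.340860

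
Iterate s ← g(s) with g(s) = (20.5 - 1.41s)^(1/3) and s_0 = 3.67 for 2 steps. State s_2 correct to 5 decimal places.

2.57116

s_1 = g(3.670000) = 2.483913
s_2 = g(2.483913) = 2.571165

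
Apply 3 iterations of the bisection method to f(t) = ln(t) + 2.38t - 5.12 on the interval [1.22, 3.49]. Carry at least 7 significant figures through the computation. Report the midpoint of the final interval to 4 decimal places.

f(1.220000) = -2.017549, f(3.490000) = 4.436102 (opposite signs)
step 1: m = 2.355000, f(m) = 1.341441 > 0 → root in [1.220000, 2.355000]
step 2: m = 1.787500, f(m) = -0.284932 < 0 → root in [1.787500, 2.355000]
step 3: m = 2.071250, f(m) = 0.537727 > 0 → root in [1.787500, 2.071250]
Midpoint of [1.787500, 2.071250] = 1.929375

1.9294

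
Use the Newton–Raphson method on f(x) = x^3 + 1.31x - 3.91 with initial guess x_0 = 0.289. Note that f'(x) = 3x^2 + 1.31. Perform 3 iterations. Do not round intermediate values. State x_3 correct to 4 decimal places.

1.4019

x_0 = 0.289000: f = -3.507272, f' = 1.560563 → x_1 = 0.289000 - (-3.507272)/(1.560563) = 2.536440
x_1 = 2.536440: f = 15.731003, f' = 20.610591 → x_2 = 2.536440 - (15.731003)/(20.610591) = 1.773192
x_2 = 1.773192: f = 3.988168, f' = 10.742629 → x_3 = 1.773192 - (3.988168)/(10.742629) = 1.401945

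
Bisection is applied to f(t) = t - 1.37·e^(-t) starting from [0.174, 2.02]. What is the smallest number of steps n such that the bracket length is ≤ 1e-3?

Initial width b − a = 2.02 − 0.174 = 1.846000.
After n steps the width is (b−a)/2^n; need (b−a)/2^n ≤ 1e-3.
So n ≥ log₂(1.846000/1e-3) = log₂(1846.0000) ≈ 10.8502.
Hence n = 11.

11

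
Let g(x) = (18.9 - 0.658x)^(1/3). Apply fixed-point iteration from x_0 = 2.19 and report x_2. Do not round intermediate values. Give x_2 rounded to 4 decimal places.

x_1 = g(2.190000) = 2.594217
x_2 = g(2.594217) = 2.580976

2.5810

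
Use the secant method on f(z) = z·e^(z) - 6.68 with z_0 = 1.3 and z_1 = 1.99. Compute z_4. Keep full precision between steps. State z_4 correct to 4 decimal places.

1.4970

f(z_0) = -1.909914, f(z_1) = 7.877912
z_2 = 1.990000 - (7.877912)·(1.990000 - 1.300000)/(7.877912 - (-1.909914)) = 1.434641; f(z_2) = -0.657182
z_3 = 1.434641 - (-0.657182)·(1.434641 - 1.990000)/(-0.657182 - (7.877912)) = 1.477402; f(z_3) = -0.206691
z_4 = 1.477402 - (-0.206691)·(1.477402 - 1.434641)/(-0.206691 - (-0.657182)) = 1.497022; f(z_4) = 0.009233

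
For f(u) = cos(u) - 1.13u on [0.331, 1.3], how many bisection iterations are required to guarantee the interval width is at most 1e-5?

17

Initial width b − a = 1.3 − 0.331 = 0.969000.
After n steps the width is (b−a)/2^n; need (b−a)/2^n ≤ 1e-5.
So n ≥ log₂(0.969000/1e-5) = log₂(96900.0000) ≈ 16.5642.
Hence n = 17.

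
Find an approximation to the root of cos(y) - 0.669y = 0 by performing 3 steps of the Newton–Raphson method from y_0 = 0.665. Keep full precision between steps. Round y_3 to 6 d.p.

Newton update: y ← y − f(y)/f'(y).
f'(y) = -sin(y) - 0.669
y_0 = 0.665000: f = 0.342032, f' = -1.286059 → y_1 = 0.665000 - (0.342032)/(-1.286059) = 0.930953
y_1 = 0.930953: f = -0.025738, f' = -1.471190 → y_2 = 0.930953 - (-0.025738)/(-1.471190) = 0.913458
y_2 = 0.913458: f = -0.000092, f' = -1.460622 → y_3 = 0.913458 - (-0.000092)/(-1.460622) = 0.913395

0.913395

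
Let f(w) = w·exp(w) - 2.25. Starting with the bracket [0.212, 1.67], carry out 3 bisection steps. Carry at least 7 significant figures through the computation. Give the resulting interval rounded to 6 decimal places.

[0.758750, 0.941000]

f(0.212000) = -1.987937, f(1.670000) = 6.621320 (opposite signs)
step 1: m = 0.941000, f(m) = 0.161353 > 0 → root in [0.212000, 0.941000]
step 2: m = 0.576500, f(m) = -1.223946 < 0 → root in [0.576500, 0.941000]
step 3: m = 0.758750, f(m) = -0.629610 < 0 → root in [0.758750, 0.941000]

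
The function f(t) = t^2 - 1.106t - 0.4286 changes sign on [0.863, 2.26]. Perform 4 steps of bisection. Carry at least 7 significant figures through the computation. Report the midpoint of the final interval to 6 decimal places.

f(0.863000) = -0.638309, f(2.260000) = 2.179440 (opposite signs)
step 1: m = 1.561500, f(m) = 0.282663 > 0 → root in [0.863000, 1.561500]
step 2: m = 1.212250, f(m) = -0.299798 < 0 → root in [1.212250, 1.561500]
step 3: m = 1.386875, f(m) = -0.039061 < 0 → root in [1.386875, 1.561500]
step 4: m = 1.474187, f(m) = 0.114177 > 0 → root in [1.386875, 1.474187]
Midpoint of [1.386875, 1.474187] = 1.430531

1.430531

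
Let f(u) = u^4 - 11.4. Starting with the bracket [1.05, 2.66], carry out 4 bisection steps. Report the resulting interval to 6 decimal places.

f(1.050000) = -10.184494, f(2.660000) = 38.664115 (opposite signs)
step 1: m = 1.855000, f(m) = 0.440653 > 0 → root in [1.050000, 1.855000]
step 2: m = 1.452500, f(m) = -6.948929 < 0 → root in [1.452500, 1.855000]
step 3: m = 1.653750, f(m) = -3.920382 < 0 → root in [1.653750, 1.855000]
step 4: m = 1.754375, f(m) = -1.926952 < 0 → root in [1.754375, 1.855000]

[1.754375, 1.855000]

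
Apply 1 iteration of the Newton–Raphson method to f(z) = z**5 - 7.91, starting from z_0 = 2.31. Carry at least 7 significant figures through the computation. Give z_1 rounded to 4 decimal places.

f'(z) = 5z**4
z_0 = 2.310000: f = 57.864855, f' = 142.369816 → z_1 = 2.310000 - (57.864855)/(142.369816) = 1.903560

1.9036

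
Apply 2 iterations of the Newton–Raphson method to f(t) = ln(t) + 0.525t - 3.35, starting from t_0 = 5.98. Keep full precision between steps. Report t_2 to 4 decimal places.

3.8247

f'(t) = 1/t + 0.525
t_0 = 5.980000: f = 1.577921, f' = 0.692224 → t_1 = 5.980000 - (1.577921)/(0.692224) = 3.700506
t_1 = 3.700506: f = -0.098765, f' = 0.795233 → t_2 = 3.700506 - (-0.098765)/(0.795233) = 3.824702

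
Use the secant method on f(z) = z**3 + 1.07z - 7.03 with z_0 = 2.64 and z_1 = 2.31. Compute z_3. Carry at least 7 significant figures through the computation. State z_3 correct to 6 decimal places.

1.773273

Secant update: z_(k+1) = z_k − f(z_k)·(z_k − z_(k-1))/(f(z_k) − f(z_(k-1))).
f(z_0) = 14.194544, f(z_1) = 7.768091
z_2 = 2.310000 - (7.768091)·(2.310000 - 2.640000)/(7.768091 - (14.194544)) = 1.911107; f(z_2) = 1.994872
z_3 = 1.911107 - (1.994872)·(1.911107 - 2.310000)/(1.994872 - (7.768091)) = 1.773273; f(z_3) = 0.443457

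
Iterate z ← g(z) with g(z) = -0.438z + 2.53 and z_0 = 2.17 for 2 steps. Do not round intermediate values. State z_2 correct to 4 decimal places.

1.8382

z_1 = g(2.170000) = 1.579540
z_2 = g(1.579540) = 1.838161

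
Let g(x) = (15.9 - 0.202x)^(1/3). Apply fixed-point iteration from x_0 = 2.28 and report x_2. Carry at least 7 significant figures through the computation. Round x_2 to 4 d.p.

2.4878

x_1 = g(2.280000) = 2.490064
x_2 = g(2.490064) = 2.487781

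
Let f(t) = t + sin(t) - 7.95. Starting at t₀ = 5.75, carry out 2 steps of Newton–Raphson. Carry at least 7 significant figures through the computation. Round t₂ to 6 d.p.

Newton update: t ← t − f(t)/f'(t).
f'(t) = 1 + cos(t)
t_0 = 5.750000: f = -2.708279, f' = 1.861192 → t_1 = 5.750000 - (-2.708279)/(1.861192) = 7.205131
t_1 = 7.205131: f = 0.051910, f' = 1.604271 → t_2 = 7.205131 - (0.051910)/(1.604271) = 7.172774

7.172774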